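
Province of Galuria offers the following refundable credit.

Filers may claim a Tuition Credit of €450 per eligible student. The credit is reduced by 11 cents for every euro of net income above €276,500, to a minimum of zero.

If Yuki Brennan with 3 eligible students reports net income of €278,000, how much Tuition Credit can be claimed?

€1,185

Tuition Credit: base = 3 × €450 = €1,350. 11% of the €1,500 excess over €276,500 is €165; credit = €1,350 − €165 = €1,185.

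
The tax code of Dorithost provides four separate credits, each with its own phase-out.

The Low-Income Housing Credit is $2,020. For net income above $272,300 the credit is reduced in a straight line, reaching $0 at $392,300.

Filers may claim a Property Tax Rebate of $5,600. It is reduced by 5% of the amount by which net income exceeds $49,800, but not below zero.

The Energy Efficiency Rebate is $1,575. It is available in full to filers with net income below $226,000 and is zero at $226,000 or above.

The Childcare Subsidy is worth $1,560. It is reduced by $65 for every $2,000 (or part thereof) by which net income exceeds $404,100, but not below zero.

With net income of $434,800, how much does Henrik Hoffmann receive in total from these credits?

Low-Income Housing Credit: $434,800 is at or above $392,300, so the credit is $0.
Property Tax Rebate: 5% of the $385,000 excess over $49,800 is $19,250 ≥ base, so the credit is $0.
Energy Efficiency Rebate: $434,800 meets or exceeds the $226,000 cutoff, so the credit is $0.
Childcare Subsidy: income exceeds $404,100 by $30,700, which is 16 full-or-partial $2,000 increments; reduction = 16 × $65 = $1,040, leaving $520.
Total: $0 + $0 + $0 + $520 = $520.

$520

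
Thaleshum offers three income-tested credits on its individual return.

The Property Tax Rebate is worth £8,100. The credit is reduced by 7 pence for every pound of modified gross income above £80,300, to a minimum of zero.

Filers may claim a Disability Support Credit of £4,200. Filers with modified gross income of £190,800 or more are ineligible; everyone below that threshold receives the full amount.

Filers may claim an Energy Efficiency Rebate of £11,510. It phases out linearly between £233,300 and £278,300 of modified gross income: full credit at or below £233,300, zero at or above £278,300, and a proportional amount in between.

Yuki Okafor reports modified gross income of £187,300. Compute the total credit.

£16,320

Property Tax Rebate: 7% of the £107,000 excess over £80,300 is £7,490; credit = £8,100 − £7,490 = £610.
Disability Support Credit: £187,300 is below the £190,800 cutoff, so the full £4,200 applies.
Energy Efficiency Rebate: £187,300 is at or below the £233,300 threshold, so the full £11,510 applies.
Total: £610 + £4,200 + £11,510 = £16,320.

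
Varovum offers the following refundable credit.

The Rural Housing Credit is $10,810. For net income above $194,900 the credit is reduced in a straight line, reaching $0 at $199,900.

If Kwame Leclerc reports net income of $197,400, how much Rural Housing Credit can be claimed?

Rural Housing Credit: $197,400 is $2,500 into a $5,000 phase-out range, leaving 2,500/5,000 of the credit: $10,810 × 2,500/5,000 = $5,405.

$5,405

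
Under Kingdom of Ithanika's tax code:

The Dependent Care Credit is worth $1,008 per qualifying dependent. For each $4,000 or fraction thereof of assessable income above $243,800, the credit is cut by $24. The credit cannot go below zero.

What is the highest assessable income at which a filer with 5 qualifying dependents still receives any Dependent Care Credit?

$1,079,800

Full credit = 5 × $1,008 = $5,040.
After 209 increments the reduction is 209 × $24 = $5,016, leaving $24; one more increment wipes it out. Increment 209 ends at excess 209 × $4,000 = $836,000, so the highest qualifying income is $243,800 + $836,000 = $1,079,800.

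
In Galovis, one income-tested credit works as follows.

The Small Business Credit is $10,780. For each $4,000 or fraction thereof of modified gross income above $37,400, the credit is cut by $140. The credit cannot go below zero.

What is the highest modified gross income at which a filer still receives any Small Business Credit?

$341,400

After 76 increments the reduction is 76 × $140 = $10,640, leaving $140; one more increment wipes it out. Increment 76 ends at excess 76 × $4,000 = $304,000, so the highest qualifying income is $37,400 + $304,000 = $341,400.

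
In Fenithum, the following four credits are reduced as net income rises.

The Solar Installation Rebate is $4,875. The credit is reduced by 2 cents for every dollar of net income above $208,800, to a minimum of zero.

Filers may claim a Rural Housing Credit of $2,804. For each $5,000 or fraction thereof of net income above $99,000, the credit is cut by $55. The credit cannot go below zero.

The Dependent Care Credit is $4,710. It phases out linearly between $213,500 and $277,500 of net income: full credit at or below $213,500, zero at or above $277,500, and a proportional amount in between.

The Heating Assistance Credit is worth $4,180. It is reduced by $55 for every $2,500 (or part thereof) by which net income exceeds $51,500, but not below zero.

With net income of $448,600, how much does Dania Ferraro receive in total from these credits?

Solar Installation Rebate: 2% of the $239,800 excess over $208,800 is $4,796; credit = $4,875 − $4,796 = $79.
Rural Housing Credit: income exceeds $99,000 by $349,600 → 70 increments × $55 = $3,850 ≥ base, so the credit is $0.
Dependent Care Credit: $448,600 is at or above $277,500, so the credit is $0.
Heating Assistance Credit: income exceeds $51,500 by $397,100 → 159 increments × $55 = $8,745 ≥ base, so the credit is $0.
Total: $79 + $0 + $0 + $0 = $79.

$79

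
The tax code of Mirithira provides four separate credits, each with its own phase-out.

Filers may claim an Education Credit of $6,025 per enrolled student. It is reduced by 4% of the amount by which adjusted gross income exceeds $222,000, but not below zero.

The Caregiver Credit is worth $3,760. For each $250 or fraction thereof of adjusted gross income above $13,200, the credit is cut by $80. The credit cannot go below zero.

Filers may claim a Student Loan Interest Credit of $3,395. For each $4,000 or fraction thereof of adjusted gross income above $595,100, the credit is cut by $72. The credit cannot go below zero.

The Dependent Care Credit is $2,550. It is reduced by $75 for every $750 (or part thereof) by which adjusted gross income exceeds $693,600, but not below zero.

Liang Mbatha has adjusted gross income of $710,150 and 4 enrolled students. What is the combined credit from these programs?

Education Credit: base = 4 × $6,025 = $24,100. 4% of the $488,150 excess over $222,000 is $19,526; credit = $24,100 − $19,526 = $4,574.
Caregiver Credit: income exceeds $13,200 by $696,950 → 2788 increments × $80 = $223,040 ≥ base, so the credit is $0.
Student Loan Interest Credit: income exceeds $595,100 by $115,050, which is 29 full-or-partial $4,000 increments; reduction = 29 × $72 = $2,088, leaving $1,307.
Dependent Care Credit: income exceeds $693,600 by $16,550, which is 23 full-or-partial $750 increments; reduction = 23 × $75 = $1,725, leaving $825.
Total: $4,574 + $0 + $1,307 + $825 = $6,706.

$6,706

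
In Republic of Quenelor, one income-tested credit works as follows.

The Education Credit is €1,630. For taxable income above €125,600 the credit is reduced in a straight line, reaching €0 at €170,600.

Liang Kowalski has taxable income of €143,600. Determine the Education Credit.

Education Credit: €143,600 is €18,000 into a €45,000 phase-out range, leaving 27,000/45,000 of the credit: €1,630 × 27,000/45,000 = €978.

€978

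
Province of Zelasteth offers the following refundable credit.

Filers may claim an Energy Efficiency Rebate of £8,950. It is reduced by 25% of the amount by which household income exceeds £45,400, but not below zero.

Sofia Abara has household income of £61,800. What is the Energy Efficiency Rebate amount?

£4,850

Energy Efficiency Rebate: 25% of the £16,400 excess over £45,400 is £4,100; credit = £8,950 − £4,100 = £4,850.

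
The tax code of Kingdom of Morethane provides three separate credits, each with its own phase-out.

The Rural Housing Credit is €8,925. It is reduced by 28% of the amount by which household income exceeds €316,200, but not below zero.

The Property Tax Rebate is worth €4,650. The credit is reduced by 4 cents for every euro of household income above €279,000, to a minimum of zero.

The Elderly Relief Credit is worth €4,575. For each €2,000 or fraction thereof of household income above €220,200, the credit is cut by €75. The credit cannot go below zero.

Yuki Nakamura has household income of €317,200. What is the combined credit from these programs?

Rural Housing Credit: 28% of the €1,000 excess over €316,200 is €280; credit = €8,925 − €280 = €8,645.
Property Tax Rebate: 4% of the €38,200 excess over €279,000 is €1,528; credit = €4,650 − €1,528 = €3,122.
Elderly Relief Credit: income exceeds €220,200 by €97,000, which is 49 full-or-partial €2,000 increments; reduction = 49 × €75 = €3,675, leaving €900.
Total: €8,645 + €3,122 + €900 = €12,667.

€12,667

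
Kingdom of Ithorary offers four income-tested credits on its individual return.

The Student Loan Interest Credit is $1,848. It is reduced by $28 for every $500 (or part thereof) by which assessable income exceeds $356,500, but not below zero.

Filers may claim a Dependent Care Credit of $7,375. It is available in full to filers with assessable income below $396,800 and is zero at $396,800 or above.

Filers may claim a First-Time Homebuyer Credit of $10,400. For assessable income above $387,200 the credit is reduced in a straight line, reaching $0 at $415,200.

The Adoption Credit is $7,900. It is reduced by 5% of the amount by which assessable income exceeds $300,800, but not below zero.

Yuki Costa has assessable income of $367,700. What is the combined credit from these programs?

Student Loan Interest Credit: income exceeds $356,500 by $11,200, which is 23 full-or-partial $500 increments; reduction = 23 × $28 = $644, leaving $1,204.
Dependent Care Credit: $367,700 is below the $396,800 cutoff, so the full $7,375 applies.
First-Time Homebuyer Credit: $367,700 is at or below the $387,200 threshold, so the full $10,400 applies.
Adoption Credit: 5% of the $66,900 excess over $300,800 is $3,345; credit = $7,900 − $3,345 = $4,555.
Total: $1,204 + $7,375 + $10,400 + $4,555 = $23,534.

$23,534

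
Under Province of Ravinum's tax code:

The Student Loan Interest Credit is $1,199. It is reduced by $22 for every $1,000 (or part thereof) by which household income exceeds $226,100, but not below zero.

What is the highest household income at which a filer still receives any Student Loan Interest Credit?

$280,100

After 54 increments the reduction is 54 × $22 = $1,188, leaving $11; one more increment wipes it out. Increment 54 ends at excess 54 × $1,000 = $54,000, so the highest qualifying income is $226,100 + $54,000 = $280,100.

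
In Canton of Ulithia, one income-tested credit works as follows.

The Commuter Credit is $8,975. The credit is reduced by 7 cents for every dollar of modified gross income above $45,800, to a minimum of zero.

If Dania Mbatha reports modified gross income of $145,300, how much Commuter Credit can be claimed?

$2,010

Commuter Credit: 7% of the $99,500 excess over $45,800 is $6,965; credit = $8,975 − $6,965 = $2,010.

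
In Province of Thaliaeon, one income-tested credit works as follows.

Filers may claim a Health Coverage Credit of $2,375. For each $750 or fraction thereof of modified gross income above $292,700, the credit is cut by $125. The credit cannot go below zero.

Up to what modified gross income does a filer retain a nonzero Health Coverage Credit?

After 18 increments the reduction is 18 × $125 = $2,250, leaving $125; one more increment wipes it out. Increment 18 ends at excess 18 × $750 = $13,500, so the highest qualifying income is $292,700 + $13,500 = $306,200.

$306,200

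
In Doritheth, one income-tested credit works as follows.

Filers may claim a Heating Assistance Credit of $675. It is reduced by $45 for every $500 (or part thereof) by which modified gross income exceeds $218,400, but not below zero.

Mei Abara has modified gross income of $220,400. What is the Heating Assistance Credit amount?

$495

Heating Assistance Credit: income exceeds $218,400 by $2,000, which is 4 full-or-partial $500 increments; reduction = 4 × $45 = $180, leaving $495.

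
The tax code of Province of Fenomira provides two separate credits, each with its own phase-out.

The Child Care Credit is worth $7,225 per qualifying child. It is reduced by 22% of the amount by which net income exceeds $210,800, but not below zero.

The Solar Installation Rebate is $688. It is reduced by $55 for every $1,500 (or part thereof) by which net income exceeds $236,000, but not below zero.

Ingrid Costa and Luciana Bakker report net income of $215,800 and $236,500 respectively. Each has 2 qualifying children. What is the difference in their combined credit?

Ingrid ($215,800): Child Care Credit: base = 2 × $7,225 = $14,450. 22% of the $5,000 excess over $210,800 is $1,100; credit = $14,450 − $1,100 = $13,350. Solar Installation Rebate: $215,800 is at or below the $236,000 threshold, so the full $688 applies. total $13,350 + $688 = $14,038
Luciana ($236,500): Child Care Credit: base = 2 × $7,225 = $14,450. 22% of the $25,700 excess over $210,800 is $5,654; credit = $14,450 − $5,654 = $8,796. Solar Installation Rebate: income exceeds $236,000 by $500, which is 1 full-or-partial $1,500 increment; reduction = 1 × $55 = $55, leaving $633. total $8,796 + $633 = $9,429
Difference: |$14,038 − $9,429| = $4,609.

$4,609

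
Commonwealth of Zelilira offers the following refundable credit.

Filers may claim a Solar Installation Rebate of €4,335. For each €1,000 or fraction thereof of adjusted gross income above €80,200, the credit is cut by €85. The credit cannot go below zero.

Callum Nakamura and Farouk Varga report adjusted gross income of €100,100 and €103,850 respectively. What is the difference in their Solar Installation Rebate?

Callum (€100,100): Solar Installation Rebate: income exceeds €80,200 by €19,900, which is 20 full-or-partial €1,000 increments; reduction = 20 × €85 = €1,700, leaving €2,635.
Farouk (€103,850): Solar Installation Rebate: income exceeds €80,200 by €23,650, which is 24 full-or-partial €1,000 increments; reduction = 24 × €85 = €2,040, leaving €2,295.
Difference: |€2,635 − €2,295| = €340.

€340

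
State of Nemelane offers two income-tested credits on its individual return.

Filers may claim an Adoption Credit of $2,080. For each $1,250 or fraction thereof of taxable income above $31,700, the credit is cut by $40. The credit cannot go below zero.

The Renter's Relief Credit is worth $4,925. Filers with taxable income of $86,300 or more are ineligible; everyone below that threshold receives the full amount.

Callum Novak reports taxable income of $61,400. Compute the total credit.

Adoption Credit: income exceeds $31,700 by $29,700, which is 24 full-or-partial $1,250 increments; reduction = 24 × $40 = $960, leaving $1,120.
Renter's Relief Credit: $61,400 is below the $86,300 cutoff, so the full $4,925 applies.
Total: $1,120 + $4,925 = $6,045.

$6,045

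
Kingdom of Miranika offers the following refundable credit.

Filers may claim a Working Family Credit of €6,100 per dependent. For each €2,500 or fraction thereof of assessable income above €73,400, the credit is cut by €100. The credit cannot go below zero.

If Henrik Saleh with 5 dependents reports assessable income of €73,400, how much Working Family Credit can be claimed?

Working Family Credit: base = 5 × €6,100 = €30,500. €73,400 is at or below the €73,400 threshold, so the full €30,500 applies.

€30,500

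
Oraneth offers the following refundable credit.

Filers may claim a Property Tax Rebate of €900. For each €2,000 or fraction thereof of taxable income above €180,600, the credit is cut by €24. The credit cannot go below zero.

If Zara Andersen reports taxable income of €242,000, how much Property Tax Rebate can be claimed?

€156

Property Tax Rebate: income exceeds €180,600 by €61,400, which is 31 full-or-partial €2,000 increments; reduction = 31 × €24 = €744, leaving €156.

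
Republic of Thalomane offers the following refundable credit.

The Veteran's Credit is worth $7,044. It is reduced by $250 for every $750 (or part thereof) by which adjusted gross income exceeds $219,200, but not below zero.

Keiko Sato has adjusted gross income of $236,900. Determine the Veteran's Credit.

Veteran's Credit: income exceeds $219,200 by $17,700, which is 24 full-or-partial $750 increments; reduction = 24 × $250 = $6,000, leaving $1,044.

$1,044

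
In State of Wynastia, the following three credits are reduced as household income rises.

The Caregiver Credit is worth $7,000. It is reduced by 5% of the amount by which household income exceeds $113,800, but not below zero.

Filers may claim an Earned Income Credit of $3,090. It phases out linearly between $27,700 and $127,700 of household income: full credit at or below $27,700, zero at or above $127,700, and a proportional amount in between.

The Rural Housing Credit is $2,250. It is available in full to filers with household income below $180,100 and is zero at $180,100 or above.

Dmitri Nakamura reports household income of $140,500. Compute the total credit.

Caregiver Credit: 5% of the $26,700 excess over $113,800 is $1,335; credit = $7,000 − $1,335 = $5,665.
Earned Income Credit: $140,500 is at or above $127,700, so the credit is $0.
Rural Housing Credit: $140,500 is below the $180,100 cutoff, so the full $2,250 applies.
Total: $5,665 + $0 + $2,250 = $7,915.

$7,915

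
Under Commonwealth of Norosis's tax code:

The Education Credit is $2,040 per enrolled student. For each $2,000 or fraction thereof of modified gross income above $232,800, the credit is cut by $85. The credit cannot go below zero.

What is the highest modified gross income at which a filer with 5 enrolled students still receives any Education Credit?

$470,800

Full credit = 5 × $2,040 = $10,200.
After 119 increments the reduction is 119 × $85 = $10,115, leaving $85; one more increment wipes it out. Increment 119 ends at excess 119 × $2,000 = $238,000, so the highest qualifying income is $232,800 + $238,000 = $470,800.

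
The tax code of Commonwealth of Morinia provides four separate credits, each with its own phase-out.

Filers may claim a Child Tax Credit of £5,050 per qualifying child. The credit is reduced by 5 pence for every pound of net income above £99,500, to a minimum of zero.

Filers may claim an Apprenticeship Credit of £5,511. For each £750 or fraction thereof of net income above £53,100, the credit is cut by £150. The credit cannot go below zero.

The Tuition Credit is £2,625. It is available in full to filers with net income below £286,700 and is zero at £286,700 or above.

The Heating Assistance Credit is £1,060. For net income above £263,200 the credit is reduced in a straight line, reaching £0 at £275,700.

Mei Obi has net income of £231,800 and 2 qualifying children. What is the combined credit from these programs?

Child Tax Credit: base = 2 × £5,050 = £10,100. 5% of the £132,300 excess over £99,500 is £6,615; credit = £10,100 − £6,615 = £3,485.
Apprenticeship Credit: income exceeds £53,100 by £178,700 → 239 increments × £150 = £35,850 ≥ base, so the credit is £0.
Tuition Credit: £231,800 is below the £286,700 cutoff, so the full £2,625 applies.
Heating Assistance Credit: £231,800 is at or below the £263,200 threshold, so the full £1,060 applies.
Total: £3,485 + £0 + £2,625 + £1,060 = £7,170.

£7,170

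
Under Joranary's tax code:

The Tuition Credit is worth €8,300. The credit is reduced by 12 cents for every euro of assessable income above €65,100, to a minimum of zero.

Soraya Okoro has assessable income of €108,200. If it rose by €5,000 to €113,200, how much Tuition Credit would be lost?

€600

At €108,200 — 12% of the €43,100 excess over €65,100 is €5,172; credit = €8,300 − €5,172 = €3,128.
At €113,200 — 12% of the €48,100 excess over €65,100 is €5,772; credit = €8,300 − €5,772 = €2,528.
Lost: €3,128 − €2,528 = €600.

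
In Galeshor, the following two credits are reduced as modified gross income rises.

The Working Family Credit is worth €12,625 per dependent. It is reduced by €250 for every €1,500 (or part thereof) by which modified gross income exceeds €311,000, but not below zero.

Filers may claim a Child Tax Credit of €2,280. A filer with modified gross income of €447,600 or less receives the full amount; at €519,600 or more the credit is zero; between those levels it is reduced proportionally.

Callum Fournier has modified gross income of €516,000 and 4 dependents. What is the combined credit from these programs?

€16,364

Working Family Credit: base = 4 × €12,625 = €50,500. income exceeds €311,000 by €205,000, which is 137 full-or-partial €1,500 increments; reduction = 137 × €250 = €34,250, leaving €16,250.
Child Tax Credit: €516,000 is €68,400 into a €72,000 phase-out range, leaving 3,600/72,000 of the credit: €2,280 × 3,600/72,000 = €114.
Total: €16,250 + €114 = €16,364.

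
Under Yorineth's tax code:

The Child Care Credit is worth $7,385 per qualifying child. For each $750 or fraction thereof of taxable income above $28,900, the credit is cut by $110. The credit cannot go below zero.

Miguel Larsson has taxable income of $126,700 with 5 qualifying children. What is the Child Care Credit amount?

Child Care Credit: base = 5 × $7,385 = $36,925. income exceeds $28,900 by $97,800, which is 131 full-or-partial $750 increments; reduction = 131 × $110 = $14,410, leaving $22,515.

$22,515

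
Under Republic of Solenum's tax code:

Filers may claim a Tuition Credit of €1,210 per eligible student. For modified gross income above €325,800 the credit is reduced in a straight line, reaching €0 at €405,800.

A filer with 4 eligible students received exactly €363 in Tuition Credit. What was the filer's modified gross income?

Full credit = 4 × €1,210 = €4,840.
€363 is 363/4,840 of the full €4,840, so 4,477/4,840 of the €80,000 range has been used: income = €325,800 + €80,000 × 4,477/4,840 = €399,800.

€399,800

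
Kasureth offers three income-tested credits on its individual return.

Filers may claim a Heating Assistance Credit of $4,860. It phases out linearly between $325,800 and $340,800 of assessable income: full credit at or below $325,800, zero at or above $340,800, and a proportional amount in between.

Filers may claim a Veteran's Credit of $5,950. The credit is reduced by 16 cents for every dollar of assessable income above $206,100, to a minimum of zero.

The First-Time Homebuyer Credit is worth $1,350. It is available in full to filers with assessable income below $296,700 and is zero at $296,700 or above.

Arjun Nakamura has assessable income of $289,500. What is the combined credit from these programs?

$6,210

Heating Assistance Credit: $289,500 is at or below the $325,800 threshold, so the full $4,860 applies.
Veteran's Credit: 16% of the $83,400 excess over $206,100 is $13,344 ≥ base, so the credit is $0.
First-Time Homebuyer Credit: $289,500 is below the $296,700 cutoff, so the full $1,350 applies.
Total: $4,860 + $0 + $1,350 = $6,210.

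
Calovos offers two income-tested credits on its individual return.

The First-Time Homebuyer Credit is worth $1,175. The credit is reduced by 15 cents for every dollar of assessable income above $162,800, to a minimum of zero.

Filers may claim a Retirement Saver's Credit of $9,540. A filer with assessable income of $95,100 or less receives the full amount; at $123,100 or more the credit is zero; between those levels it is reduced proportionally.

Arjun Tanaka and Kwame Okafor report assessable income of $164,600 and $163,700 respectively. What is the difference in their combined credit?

$135

Arjun ($164,600): First-Time Homebuyer Credit: 15% of the $1,800 excess over $162,800 is $270; credit = $1,175 − $270 = $905. Retirement Saver's Credit: $164,600 is at or above $123,100, so the credit is $0. total $905 + $0 = $905
Kwame ($163,700): First-Time Homebuyer Credit: 15% of the $900 excess over $162,800 is $135; credit = $1,175 − $135 = $1,040. Retirement Saver's Credit: $163,700 is at or above $123,100, so the credit is $0. total $1,040 + $0 = $1,040
Difference: |$905 − $1,040| = $135.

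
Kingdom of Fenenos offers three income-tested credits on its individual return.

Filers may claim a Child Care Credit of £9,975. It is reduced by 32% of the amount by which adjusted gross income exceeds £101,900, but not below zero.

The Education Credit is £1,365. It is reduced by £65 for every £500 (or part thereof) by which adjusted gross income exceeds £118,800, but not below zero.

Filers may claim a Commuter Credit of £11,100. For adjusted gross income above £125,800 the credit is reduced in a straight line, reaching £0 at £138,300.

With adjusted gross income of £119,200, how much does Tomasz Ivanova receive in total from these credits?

Child Care Credit: 32% of the £17,300 excess over £101,900 is £5,536; credit = £9,975 − £5,536 = £4,439.
Education Credit: income exceeds £118,800 by £400, which is 1 full-or-partial £500 increment; reduction = 1 × £65 = £65, leaving £1,300.
Commuter Credit: £119,200 is at or below the £125,800 threshold, so the full £11,100 applies.
Total: £4,439 + £1,300 + £11,100 = £16,839.

£16,839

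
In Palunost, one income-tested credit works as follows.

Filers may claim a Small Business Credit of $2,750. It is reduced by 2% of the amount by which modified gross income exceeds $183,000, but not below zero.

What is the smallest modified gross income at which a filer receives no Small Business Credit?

$320,500

The credit falls by 2% of each dollar above $183,000, so it reaches zero when the excess is $2,750 / 2% = $137,500: income = $183,000 + $137,500 = $320,500.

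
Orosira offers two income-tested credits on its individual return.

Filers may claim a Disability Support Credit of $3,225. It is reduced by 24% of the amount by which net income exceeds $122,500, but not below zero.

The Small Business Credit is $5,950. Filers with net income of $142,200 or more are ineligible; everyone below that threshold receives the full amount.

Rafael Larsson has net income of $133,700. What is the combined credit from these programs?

$6,487

Disability Support Credit: 24% of the $11,200 excess over $122,500 is $2,688; credit = $3,225 − $2,688 = $537.
Small Business Credit: $133,700 is below the $142,200 cutoff, so the full $5,950 applies.
Total: $537 + $5,950 = $6,487.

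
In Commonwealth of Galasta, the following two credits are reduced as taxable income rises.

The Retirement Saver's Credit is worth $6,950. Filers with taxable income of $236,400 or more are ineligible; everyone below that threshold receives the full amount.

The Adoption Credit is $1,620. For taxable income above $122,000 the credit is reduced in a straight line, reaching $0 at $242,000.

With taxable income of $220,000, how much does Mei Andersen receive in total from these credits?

Retirement Saver's Credit: $220,000 is below the $236,400 cutoff, so the full $6,950 applies.
Adoption Credit: $220,000 is $98,000 into a $120,000 phase-out range, leaving 22,000/120,000 of the credit: $1,620 × 22,000/120,000 = $297.
Total: $6,950 + $297 = $7,247.

$7,247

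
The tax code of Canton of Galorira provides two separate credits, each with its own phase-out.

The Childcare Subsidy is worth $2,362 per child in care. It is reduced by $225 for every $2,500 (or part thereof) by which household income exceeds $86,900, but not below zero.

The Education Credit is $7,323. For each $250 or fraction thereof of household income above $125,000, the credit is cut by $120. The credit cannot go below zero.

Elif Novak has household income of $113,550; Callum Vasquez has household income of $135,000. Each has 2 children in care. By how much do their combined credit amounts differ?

$6,825

Elif ($113,550): Childcare Subsidy: base = 2 × $2,362 = $4,724. income exceeds $86,900 by $26,650, which is 11 full-or-partial $2,500 increments; reduction = 11 × $225 = $2,475, leaving $2,249. Education Credit: $113,550 is at or below the $125,000 threshold, so the full $7,323 applies. total $2,249 + $7,323 = $9,572
Callum ($135,000): Childcare Subsidy: base = 2 × $2,362 = $4,724. income exceeds $86,900 by $48,100, which is 20 full-or-partial $2,500 increments; reduction = 20 × $225 = $4,500, leaving $224. Education Credit: income exceeds $125,000 by $10,000, which is 40 full-or-partial $250 increments; reduction = 40 × $120 = $4,800, leaving $2,523. total $224 + $2,523 = $2,747
Difference: |$9,572 − $2,747| = $6,825.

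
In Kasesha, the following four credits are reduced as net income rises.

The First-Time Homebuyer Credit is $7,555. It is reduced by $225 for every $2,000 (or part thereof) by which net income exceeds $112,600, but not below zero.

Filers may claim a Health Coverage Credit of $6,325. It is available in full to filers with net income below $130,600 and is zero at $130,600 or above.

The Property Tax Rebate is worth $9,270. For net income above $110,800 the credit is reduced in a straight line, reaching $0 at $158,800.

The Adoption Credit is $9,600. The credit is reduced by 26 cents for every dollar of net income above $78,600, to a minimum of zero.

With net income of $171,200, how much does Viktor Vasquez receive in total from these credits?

First-Time Homebuyer Credit: income exceeds $112,600 by $58,600, which is 30 full-or-partial $2,000 increments; reduction = 30 × $225 = $6,750, leaving $805.
Health Coverage Credit: $171,200 meets or exceeds the $130,600 cutoff, so the credit is $0.
Property Tax Rebate: $171,200 is at or above $158,800, so the credit is $0.
Adoption Credit: 26% of the $92,600 excess over $78,600 is $24,076 ≥ base, so the credit is $0.
Total: $805 + $0 + $0 + $0 = $805.

$805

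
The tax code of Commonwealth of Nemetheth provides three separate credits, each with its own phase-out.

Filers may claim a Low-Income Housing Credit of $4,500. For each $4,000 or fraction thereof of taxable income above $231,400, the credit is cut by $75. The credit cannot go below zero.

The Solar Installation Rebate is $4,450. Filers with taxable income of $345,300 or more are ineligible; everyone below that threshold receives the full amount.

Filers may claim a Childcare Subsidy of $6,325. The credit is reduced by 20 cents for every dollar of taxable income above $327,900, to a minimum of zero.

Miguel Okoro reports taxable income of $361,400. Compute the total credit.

Low-Income Housing Credit: income exceeds $231,400 by $130,000, which is 33 full-or-partial $4,000 increments; reduction = 33 × $75 = $2,475, leaving $2,025.
Solar Installation Rebate: $361,400 meets or exceeds the $345,300 cutoff, so the credit is $0.
Childcare Subsidy: 20% of the $33,500 excess over $327,900 is $6,700 ≥ base, so the credit is $0.
Total: $2,025 + $0 + $0 = $2,025.

$2,025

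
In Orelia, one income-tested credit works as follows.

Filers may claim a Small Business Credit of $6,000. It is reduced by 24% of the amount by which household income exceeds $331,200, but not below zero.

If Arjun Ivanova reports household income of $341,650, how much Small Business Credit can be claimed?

Small Business Credit: 24% of the $10,450 excess over $331,200 is $2,508; credit = $6,000 − $2,508 = $3,492.

$3,492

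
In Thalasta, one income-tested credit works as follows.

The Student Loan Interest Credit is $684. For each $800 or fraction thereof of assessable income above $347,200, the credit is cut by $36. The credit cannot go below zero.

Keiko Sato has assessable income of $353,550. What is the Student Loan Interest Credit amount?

$396

Student Loan Interest Credit: income exceeds $347,200 by $6,350, which is 8 full-or-partial $800 increments; reduction = 8 × $36 = $288, leaving $396.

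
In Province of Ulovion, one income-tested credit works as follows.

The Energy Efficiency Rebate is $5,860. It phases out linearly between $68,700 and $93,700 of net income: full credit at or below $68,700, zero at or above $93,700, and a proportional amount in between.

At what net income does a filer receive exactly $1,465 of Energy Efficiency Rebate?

$1,465 is 1,465/5,860 of the full $5,860, so 4,395/5,860 of the $25,000 range has been used: income = $68,700 + $25,000 × 4,395/5,860 = $87,450.

$87,450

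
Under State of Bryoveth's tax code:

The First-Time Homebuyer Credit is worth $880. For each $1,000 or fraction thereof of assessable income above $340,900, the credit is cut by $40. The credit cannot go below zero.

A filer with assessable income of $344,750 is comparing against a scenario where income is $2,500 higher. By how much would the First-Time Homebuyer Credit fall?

At $344,750 — income exceeds $340,900 by $3,850, which is 4 full-or-partial $1,000 increments; reduction = 4 × $40 = $160, leaving $720.
At $347,250 — income exceeds $340,900 by $6,350, which is 7 full-or-partial $1,000 increments; reduction = 7 × $40 = $280, leaving $600.
Lost: $720 − $600 = $120.

$120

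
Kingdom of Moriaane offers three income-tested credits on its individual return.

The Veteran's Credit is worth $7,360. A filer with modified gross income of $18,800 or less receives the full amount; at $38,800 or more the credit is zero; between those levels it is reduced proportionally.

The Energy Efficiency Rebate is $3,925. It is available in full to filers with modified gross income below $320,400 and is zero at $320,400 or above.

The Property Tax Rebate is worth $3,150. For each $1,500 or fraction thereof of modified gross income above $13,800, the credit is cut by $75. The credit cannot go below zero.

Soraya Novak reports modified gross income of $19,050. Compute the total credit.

Veteran's Credit: $19,050 is $250 into a $20,000 phase-out range, leaving 19,750/20,000 of the credit: $7,360 × 19,750/20,000 = $7,268.
Energy Efficiency Rebate: $19,050 is below the $320,400 cutoff, so the full $3,925 applies.
Property Tax Rebate: income exceeds $13,800 by $5,250, which is 4 full-or-partial $1,500 increments; reduction = 4 × $75 = $300, leaving $2,850.
Total: $7,268 + $3,925 + $2,850 = $14,043.

$14,043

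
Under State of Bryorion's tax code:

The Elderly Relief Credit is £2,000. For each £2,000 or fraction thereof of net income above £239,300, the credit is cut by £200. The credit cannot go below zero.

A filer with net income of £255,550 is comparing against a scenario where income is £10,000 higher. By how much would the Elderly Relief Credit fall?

£200

At £255,550 — income exceeds £239,300 by £16,250, which is 9 full-or-partial £2,000 increments; reduction = 9 × £200 = £1,800, leaving £200.
At £265,550 — income exceeds £239,300 by £26,250 → 14 increments × £200 = £2,800 ≥ base, so the credit is £0.
Lost: £200 − £0 = £200.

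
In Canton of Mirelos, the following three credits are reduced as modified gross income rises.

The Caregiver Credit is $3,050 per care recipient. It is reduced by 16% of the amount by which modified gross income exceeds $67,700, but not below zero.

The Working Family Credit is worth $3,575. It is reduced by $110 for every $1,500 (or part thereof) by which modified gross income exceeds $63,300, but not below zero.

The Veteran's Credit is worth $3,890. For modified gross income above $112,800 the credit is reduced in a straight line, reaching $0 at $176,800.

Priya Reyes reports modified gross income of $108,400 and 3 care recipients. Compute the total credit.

$6,693

Caregiver Credit: base = 3 × $3,050 = $9,150. 16% of the $40,700 excess over $67,700 is $6,512; credit = $9,150 − $6,512 = $2,638.
Working Family Credit: income exceeds $63,300 by $45,100, which is 31 full-or-partial $1,500 increments; reduction = 31 × $110 = $3,410, leaving $165.
Veteran's Credit: $108,400 is at or below the $112,800 threshold, so the full $3,890 applies.
Total: $2,638 + $165 + $3,890 = $6,693.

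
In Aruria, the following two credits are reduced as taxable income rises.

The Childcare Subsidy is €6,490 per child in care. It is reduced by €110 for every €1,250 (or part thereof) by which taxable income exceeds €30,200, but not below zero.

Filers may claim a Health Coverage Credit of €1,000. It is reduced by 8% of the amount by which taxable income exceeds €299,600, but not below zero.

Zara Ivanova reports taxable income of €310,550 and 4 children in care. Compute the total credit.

€1,334

Childcare Subsidy: base = 4 × €6,490 = €25,960. income exceeds €30,200 by €280,350, which is 225 full-or-partial €1,250 increments; reduction = 225 × €110 = €24,750, leaving €1,210.
Health Coverage Credit: 8% of the €10,950 excess over €299,600 is €876; credit = €1,000 − €876 = €124.
Total: €1,210 + €124 = €1,334.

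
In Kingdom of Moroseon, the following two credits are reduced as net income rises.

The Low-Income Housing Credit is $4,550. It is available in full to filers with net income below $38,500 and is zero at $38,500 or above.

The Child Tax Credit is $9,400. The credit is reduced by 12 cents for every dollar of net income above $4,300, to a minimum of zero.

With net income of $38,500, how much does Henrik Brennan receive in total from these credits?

$5,296

Low-Income Housing Credit: $38,500 meets or exceeds the $38,500 cutoff, so the credit is $0.
Child Tax Credit: 12% of the $34,200 excess over $4,300 is $4,104; credit = $9,400 − $4,104 = $5,296.
Total: $0 + $5,296 = $5,296.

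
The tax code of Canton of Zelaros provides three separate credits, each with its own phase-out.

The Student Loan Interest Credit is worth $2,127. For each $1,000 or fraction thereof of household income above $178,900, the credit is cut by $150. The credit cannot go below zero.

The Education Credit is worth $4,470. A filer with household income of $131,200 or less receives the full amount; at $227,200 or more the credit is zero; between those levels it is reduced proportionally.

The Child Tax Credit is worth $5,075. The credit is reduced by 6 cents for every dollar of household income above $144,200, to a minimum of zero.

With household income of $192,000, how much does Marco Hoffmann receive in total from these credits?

Student Loan Interest Credit: income exceeds $178,900 by $13,100, which is 14 full-or-partial $1,000 increments; reduction = 14 × $150 = $2,100, leaving $27.
Education Credit: $192,000 is $60,800 into a $96,000 phase-out range, leaving 35,200/96,000 of the credit: $4,470 × 35,200/96,000 = $1,639.
Child Tax Credit: 6% of the $47,800 excess over $144,200 is $2,868; credit = $5,075 − $2,868 = $2,207.
Total: $27 + $1,639 + $2,207 = $3,873.

$3,873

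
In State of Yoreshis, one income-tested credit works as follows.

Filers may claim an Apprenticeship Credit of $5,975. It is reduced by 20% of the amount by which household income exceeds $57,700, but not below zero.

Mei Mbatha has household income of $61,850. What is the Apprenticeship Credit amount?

$5,145

Apprenticeship Credit: 20% of the $4,150 excess over $57,700 is $830; credit = $5,975 − $830 = $5,145.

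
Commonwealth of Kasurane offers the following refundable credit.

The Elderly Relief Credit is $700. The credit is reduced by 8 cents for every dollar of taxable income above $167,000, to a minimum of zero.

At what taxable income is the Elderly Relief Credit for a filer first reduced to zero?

$175,750

The credit falls by 8% of each dollar above $167,000, so it reaches zero when the excess is $700 / 8% = $8,750: income = $167,000 + $8,750 = $175,750.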